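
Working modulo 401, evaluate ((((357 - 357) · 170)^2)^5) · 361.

0

357 - 357 = 0
0 · 170 = 0
(0)^2 ≡ 0 (mod 401)
(0)^5 ≡ 0 (mod 401)
0 · 361 = 0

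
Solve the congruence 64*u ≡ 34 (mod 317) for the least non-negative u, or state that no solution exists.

gcd(64, 317) = 1, so a unique solution mod 317 exists.
64⁻¹ ≡ 213 (mod 317).
u ≡ 213*34 ≡ 268 (mod 317).

268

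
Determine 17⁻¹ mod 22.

By the extended Euclidean algorithm:
22 = 1×17 + 5
17 = 3×5 + 2
5 = 2×2 + 1
2 = 2×1 + 0
gcd(17, 22) = 1, so the inverse exists.
Back-substitute for 1:
1 = 1×5 − 2×2
  = −2×17 + 7×5
  = 7×22 − 9×17
So 17⁻¹ ≡ −9 ≡ 13 (mod 22).

13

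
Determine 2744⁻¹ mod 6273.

6273 = 2·2744 + 785
2744 = 3·785 + 389
785 = 2·389 + 7
389 = 55·7 + 4
7 = 1·4 + 3
4 = 1·3 + 1
3 = 3·1 + 0
gcd(2744, 6273) = 1, so the inverse exists.
Back-substitute for 1:
1 = 1·4 − 1·3
  = −1·7 + 2·4
  = 2·389 − 111·7
  = −111·785 + 224·389
  = 224·2744 − 783·785
  = −783·6273 + 1790·2744
So 2744⁻¹ ≡ 1790 (mod 6273).

1790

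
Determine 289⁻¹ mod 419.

29

419 = 1·289 + 130
289 = 2·130 + 29
130 = 4·29 + 14
29 = 2·14 + 1
14 = 14·1 + 0
gcd(289, 419) = 1, so the inverse exists.
Bézout: 1 = −20·419 + 29·289.
So 289⁻¹ ≡ 29 (mod 419).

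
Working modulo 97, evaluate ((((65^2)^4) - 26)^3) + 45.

75

(65)^2 ≡ 54 (mod 97)
(54)^4 ≡ 36 (mod 97)
36 - 26 = 10
(10)^3 ≡ 30 (mod 97)
30 + 45 = 75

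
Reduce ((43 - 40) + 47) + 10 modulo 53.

43 - 40 = 3
3 + 47 = 50
50 + 10 = 60 ≡ 7 (mod 53)

7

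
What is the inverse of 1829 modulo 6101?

6101 = 3*1829 + 614
1829 = 2*614 + 601
614 = 1*601 + 13
601 = 46*13 + 3
13 = 4*3 + 1
3 = 3*1 + 0
gcd(1829, 6101) = 1, so the inverse exists.
Back-substitute for 1:
1 = 1*13 − 4*3
  = −4*601 + 185*13
  = 185*614 − 189*601
  = −189*1829 + 563*614
  = 563*6101 − 1878*1829
So 1829⁻¹ ≡ −1878 ≡ 4223 (mod 6101).

4223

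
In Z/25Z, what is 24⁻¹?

Run the extended Euclidean algorithm:
25 = 1×24 + 1
24 = 24×1 + 0
gcd(24, 25) = 1, so the inverse exists.
Bézout: 1 = 1×25 − 1×24.
So 24⁻¹ ≡ −1 ≡ 24 (mod 25).

24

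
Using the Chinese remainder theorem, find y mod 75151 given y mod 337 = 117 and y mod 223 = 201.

71561

337⁻¹ mod 223: 337×45 ≡ 1 (mod 223), so 337⁻¹ ≡ 45.
y = 117 + 337×((201 − 117)×45 mod 223) = 117 + 337×212 = 71561.
Check: 71561 mod 337 = 117, 71561 mod 223 = 201. ✓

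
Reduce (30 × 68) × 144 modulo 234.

90

30 × 68 = 2040 ≡ 168 (mod 234)
168 × 144 = 24192 ≡ 90 (mod 234)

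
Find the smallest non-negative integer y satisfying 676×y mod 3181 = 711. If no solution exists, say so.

gcd(676, 3181) = 1, so a unique solution mod 3181 exists.
676⁻¹ ≡ 1087 (mod 3181).
y ≡ 1087×711 ≡ 3055 (mod 3181).

3055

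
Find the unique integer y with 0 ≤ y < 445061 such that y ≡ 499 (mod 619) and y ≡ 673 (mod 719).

204150

619⁻¹ mod 719: 619·568 ≡ 1 (mod 719), so 619⁻¹ ≡ 568.
y = 499 + 619·((673 − 499)·568 mod 719) = 499 + 619·329 = 204150.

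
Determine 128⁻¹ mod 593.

Apply the Euclidean algorithm and back-substitute:
593 = 4*128 + 81
128 = 1*81 + 47
81 = 1*47 + 34
47 = 1*34 + 13
34 = 2*13 + 8
13 = 1*8 + 5
8 = 1*5 + 3
5 = 1*3 + 2
3 = 1*2 + 1
2 = 2*1 + 0
gcd(128, 593) = 1, so the inverse exists.
Bézout: 1 = 49*593 − 227*128.
So 128⁻¹ ≡ −227 ≡ 366 (mod 593).

366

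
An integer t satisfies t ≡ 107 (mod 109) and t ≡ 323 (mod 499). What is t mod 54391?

109⁻¹ mod 499: 109·293 ≡ 1 (mod 499), so 109⁻¹ ≡ 293.
t = 107 + 109·((323 − 107)·293 mod 499) = 107 + 109·414 = 45233.

45233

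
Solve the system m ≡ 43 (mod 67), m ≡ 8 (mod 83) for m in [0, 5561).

67⁻¹ mod 83: 67·57 ≡ 1 (mod 83), so 67⁻¹ ≡ 57.
m = 43 + 67·((8 − 43)·57 mod 83) = 43 + 67·80 = 5403.
Check: 5403 mod 67 = 43, 5403 mod 83 = 8. ✓

5403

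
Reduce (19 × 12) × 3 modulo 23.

17

19 × 12 = 228 ≡ 21 (mod 23)
21 × 3 = 63 ≡ 17 (mod 23)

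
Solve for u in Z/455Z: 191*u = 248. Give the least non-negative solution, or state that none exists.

gcd(191, 455) = 1, so a unique solution mod 455 exists.
191⁻¹ ≡ 81 (mod 455).
u ≡ 81*248 ≡ 68 (mod 455).

68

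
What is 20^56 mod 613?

Using repeated squaring:
56 in binary is 111000, i.e. 56 = 32 + 16 + 8.
20^1 ≡ 20 (mod 613)
20^2 ≡ 20^2 = 400 (mod 613)
20^4 ≡ 400^2 = 160000 ≡ 7 (mod 613)
20^8 ≡ 7^2 = 49 (mod 613)
20^16 ≡ 49^2 = 2401 ≡ 562 (mod 613)
20^32 ≡ 562^2 = 315844 ≡ 149 (mod 613)
20^56 = 20^32 * 20^16 * 20^8 ≡ 149 * 562 * 49 (mod 613).
Accumulate the product:
149 * 562 = 83738 ≡ 370
370 * 49 = 18130 ≡ 353

353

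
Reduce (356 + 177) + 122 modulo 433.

356 + 177 = 533 ≡ 100 (mod 433)
100 + 122 = 222

222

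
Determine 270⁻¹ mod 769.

544

Run the extended Euclidean algorithm:
769 = 2·270 + 229
270 = 1·229 + 41
229 = 5·41 + 24
41 = 1·24 + 17
24 = 1·17 + 7
17 = 2·7 + 3
7 = 2·3 + 1
3 = 3·1 + 0
gcd(270, 769) = 1, so the inverse exists.
Back-substitute for 1:
1 = 1·7 − 2·3
  = −2·17 + 5·7
  = 5·24 − 7·17
  = −7·41 + 12·24
  = 12·229 − 67·41
  = −67·270 + 79·229
  = 79·769 − 225·270
So 270⁻¹ ≡ −225 ≡ 544 (mod 769).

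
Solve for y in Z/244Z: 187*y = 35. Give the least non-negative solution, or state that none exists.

85

gcd(187, 244) = 1, so a unique solution mod 244 exists.
187⁻¹ ≡ 107 (mod 244).
y ≡ 107*35 ≡ 85 (mod 244).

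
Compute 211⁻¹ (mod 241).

241 = 1*211 + 30
211 = 7*30 + 1
30 = 30*1 + 0
gcd(211, 241) = 1, so the inverse exists.
Back-substitute for 1:
1 = 1*211 − 7*30
  = −7*241 + 8*211
So 211⁻¹ ≡ 8 (mod 241).

8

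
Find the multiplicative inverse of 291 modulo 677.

677 = 2×291 + 95
291 = 3×95 + 6
95 = 15×6 + 5
6 = 1×5 + 1
5 = 5×1 + 0
gcd(291, 677) = 1, so the inverse exists.
Bézout: 1 = −49×677 + 114×291.
So 291⁻¹ ≡ 114 (mod 677).

114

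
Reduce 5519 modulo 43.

15

5519 = 128*43 + 15, so 5519 ≡ 15 (mod 43).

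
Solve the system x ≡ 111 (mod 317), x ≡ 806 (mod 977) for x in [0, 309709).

317⁻¹ mod 977: 317·789 ≡ 1 (mod 977), so 317⁻¹ ≡ 789.
x = 111 + 317·((806 − 111)·789 mod 977) = 111 + 317·258 = 81897.
Check: 81897 mod 317 = 111, 81897 mod 977 = 806. ✓

81897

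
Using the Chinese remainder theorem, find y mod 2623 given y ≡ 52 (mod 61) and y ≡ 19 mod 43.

61⁻¹ mod 43: 61×12 ≡ 1 (mod 43), so 61⁻¹ ≡ 12.
y = 52 + 61×((19 − 52)×12 mod 43) = 52 + 61×34 = 2126.
Check: 2126 mod 61 = 52, 2126 mod 43 = 19. ✓

2126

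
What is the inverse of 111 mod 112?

112 = 1×111 + 1
111 = 111×1 + 0
gcd(111, 112) = 1, so the inverse exists.
Bézout: 1 = 1×112 − 1×111.
So 111⁻¹ ≡ −1 ≡ 111 (mod 112).

111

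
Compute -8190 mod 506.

-8190 = -17·506 + 412, so -8190 ≡ 412 (mod 506).

412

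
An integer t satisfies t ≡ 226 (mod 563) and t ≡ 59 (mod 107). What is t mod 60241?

563⁻¹ mod 107: 563×65 ≡ 1 (mod 107), so 563⁻¹ ≡ 65.
t = 226 + 563×((59 − 226)×65 mod 107) = 226 + 563×59 = 33443.

33443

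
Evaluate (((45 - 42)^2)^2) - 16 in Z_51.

14

45 - 42 = 3
(3)^2 ≡ 9 (mod 51)
(9)^2 ≡ 30 (mod 51)
30 - 16 = 14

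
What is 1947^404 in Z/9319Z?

4312

404 in binary is 110010100, i.e. 404 = 256 + 128 + 16 + 4.
1947^1 ≡ 1947 (mod 9319)
1947^2 ≡ 1947^2 = 3790809 ≡ 7295 (mod 9319)
1947^4 ≡ 7295^2 = 53217025 ≡ 5535 (mod 9319)
1947^8 ≡ 5535^2 = 30636225 ≡ 4672 (mod 9319)
1947^16 ≡ 4672^2 = 21827584 ≡ 2486 (mod 9319)
1947^32 ≡ 2486^2 = 6180196 ≡ 1699 (mod 9319)
1947^64 ≡ 1699^2 = 2886601 ≡ 7030 (mod 9319)
1947^128 ≡ 7030^2 = 49420900 ≡ 2243 (mod 9319)
1947^256 ≡ 2243^2 = 5031049 ≡ 8108 (mod 9319)
1947^404 = 1947^256 · 1947^128 · 1947^16 · 1947^4 ≡ 8108 · 2243 · 2486 · 5535 (mod 9319).
Accumulate the product:
8108 · 2243 = 18186244 ≡ 4875
4875 · 2486 = 12119250 ≡ 4550
4550 · 5535 = 25184250 ≡ 4312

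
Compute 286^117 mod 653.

214

Using repeated squaring:
117 in binary is 1110101, i.e. 117 = 64 + 32 + 16 + 4 + 1.
286^1 ≡ 286 (mod 653)
286^2 ≡ 286^2 = 81796 ≡ 171 (mod 653)
286^4 ≡ 171^2 = 29241 ≡ 509 (mod 653)
286^8 ≡ 509^2 = 259081 ≡ 493 (mod 653)
286^16 ≡ 493^2 = 243049 ≡ 133 (mod 653)
286^32 ≡ 133^2 = 17689 ≡ 58 (mod 653)
286^64 ≡ 58^2 = 3364 ≡ 99 (mod 653)
286^117 = 286^64 × 286^32 × 286^16 × 286^4 × 286^1 ≡ 99 × 58 × 133 × 509 × 286 (mod 653).
Accumulate the product:
99 × 58 = 5742 ≡ 518
518 × 133 = 68894 ≡ 329
329 × 509 = 167461 ≡ 293
293 × 286 = 83798 ≡ 214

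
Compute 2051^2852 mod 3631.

Compute successive squares:
2852 in binary is 101100100100, i.e. 2852 = 2048 + 512 + 256 + 32 + 4.
2051^1 ≡ 2051 (mod 3631)
2051^2 ≡ 2051^2 = 4206601 ≡ 1903 (mod 3631)
2051^4 ≡ 1903^2 = 3621409 ≡ 1302 (mod 3631)
2051^8 ≡ 1302^2 = 1695204 ≡ 3158 (mod 3631)
2051^16 ≡ 3158^2 = 9972964 ≡ 2238 (mod 3631)
2051^32 ≡ 2238^2 = 5008644 ≡ 1495 (mod 3631)
2051^64 ≡ 1495^2 = 2235025 ≡ 1960 (mod 3631)
2051^128 ≡ 1960^2 = 3841600 ≡ 2 (mod 3631)
2051^256 ≡ 2^2 = 4 (mod 3631)
2051^512 ≡ 4^2 = 16 (mod 3631)
2051^1024 ≡ 16^2 = 256 (mod 3631)
2051^2048 ≡ 256^2 = 65536 ≡ 178 (mod 3631)
2051^2852 = 2051^2048 · 2051^512 · 2051^256 · 2051^32 · 2051^4 ≡ 178 · 16 · 4 · 1495 · 1302 (mod 3631).
Accumulate the product:
178 · 16 = 2848
2848 · 4 = 11392 ≡ 499
499 · 1495 = 746005 ≡ 1650
1650 · 1302 = 2148300 ≡ 2379

2379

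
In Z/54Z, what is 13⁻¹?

By the extended Euclidean algorithm:
54 = 4·13 + 2
13 = 6·2 + 1
2 = 2·1 + 0
gcd(13, 54) = 1, so the inverse exists.
Bézout: 1 = −6·54 + 25·13.
So 13⁻¹ ≡ 25 (mod 54).

25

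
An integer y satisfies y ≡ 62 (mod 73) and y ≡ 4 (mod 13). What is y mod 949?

73⁻¹ mod 13: 73×5 ≡ 1 (mod 13), so 73⁻¹ ≡ 5.
y = 62 + 73×((4 − 62)×5 mod 13) = 62 + 73×9 = 719.

719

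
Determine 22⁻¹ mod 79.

18

Apply the Euclidean algorithm and back-substitute:
79 = 3*22 + 13
22 = 1*13 + 9
13 = 1*9 + 4
9 = 2*4 + 1
4 = 4*1 + 0
gcd(22, 79) = 1, so the inverse exists.
Back-substitute for 1:
1 = 1*9 − 2*4
  = −2*13 + 3*9
  = 3*22 − 5*13
  = −5*79 + 18*22
So 22⁻¹ ≡ 18 (mod 79).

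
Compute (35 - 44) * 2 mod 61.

43

35 - 44 = -9 ≡ 52 (mod 61)
52 * 2 = 104 ≡ 43 (mod 61)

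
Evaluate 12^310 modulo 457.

Compute successive squares:
310 in binary is 100110110, i.e. 310 = 256 + 32 + 16 + 4 + 2.
12^1 ≡ 12 (mod 457)
12^2 ≡ 12^2 = 144 (mod 457)
12^4 ≡ 144^2 = 20736 ≡ 171 (mod 457)
12^8 ≡ 171^2 = 29241 ≡ 450 (mod 457)
12^16 ≡ 450^2 = 202500 ≡ 49 (mod 457)
12^32 ≡ 49^2 = 2401 ≡ 116 (mod 457)
12^64 ≡ 116^2 = 13456 ≡ 203 (mod 457)
12^128 ≡ 203^2 = 41209 ≡ 79 (mod 457)
12^256 ≡ 79^2 = 6241 ≡ 300 (mod 457)
12^310 = 12^256 × 12^32 × 12^16 × 12^4 × 12^2 ≡ 300 × 116 × 49 × 171 × 144 (mod 457).
Accumulate the product:
300 × 116 = 34800 ≡ 68
68 × 49 = 3332 ≡ 133
133 × 171 = 22743 ≡ 350
350 × 144 = 50400 ≡ 130

130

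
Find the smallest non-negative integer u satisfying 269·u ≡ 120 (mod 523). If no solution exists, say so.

16

gcd(269, 523) = 1, so a unique solution mod 523 exists.
269⁻¹ ≡ 35 (mod 523).
u ≡ 35·120 ≡ 16 (mod 523).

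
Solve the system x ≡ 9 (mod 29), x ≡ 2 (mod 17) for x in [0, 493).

444

29⁻¹ mod 17: 29*10 ≡ 1 (mod 17), so 29⁻¹ ≡ 10.
x = 9 + 29*((2 − 9)*10 mod 17) = 9 + 29*15 = 444.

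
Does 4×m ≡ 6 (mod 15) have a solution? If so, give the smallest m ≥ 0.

gcd(4, 15) = 1, so a unique solution mod 15 exists.
4⁻¹ ≡ 4 (mod 15).
m ≡ 4×6 ≡ 9 (mod 15).

9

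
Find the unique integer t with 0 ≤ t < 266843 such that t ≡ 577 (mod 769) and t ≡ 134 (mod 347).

63635

769⁻¹ mod 347: 769*310 ≡ 1 (mod 347), so 769⁻¹ ≡ 310.
t = 577 + 769*((134 − 577)*310 mod 347) = 577 + 769*82 = 63635.
Check: 63635 mod 769 = 577, 63635 mod 347 = 134. ✓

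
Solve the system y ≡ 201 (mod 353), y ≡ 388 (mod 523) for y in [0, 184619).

353⁻¹ mod 523: 353×483 ≡ 1 (mod 523), so 353⁻¹ ≡ 483.
y = 201 + 353×((388 − 201)×483 mod 523) = 201 + 353×365 = 129046.

129046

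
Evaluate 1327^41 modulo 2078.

41 in binary is 101001, i.e. 41 = 32 + 8 + 1.
1327^1 ≡ 1327 (mod 2078)
1327^2 ≡ 1327^2 = 1760929 ≡ 863 (mod 2078)
1327^4 ≡ 863^2 = 744769 ≡ 845 (mod 2078)
1327^8 ≡ 845^2 = 714025 ≡ 1271 (mod 2078)
1327^16 ≡ 1271^2 = 1615441 ≡ 835 (mod 2078)
1327^32 ≡ 835^2 = 697225 ≡ 1095 (mod 2078)
1327^41 = 1327^32 * 1327^8 * 1327^1 ≡ 1095 * 1271 * 1327 (mod 2078).
Accumulate the product:
1095 * 1271 = 1391745 ≡ 1563
1563 * 1327 = 2074101 ≡ 257

257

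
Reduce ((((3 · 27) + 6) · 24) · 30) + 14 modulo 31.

3

3 · 27 = 81 ≡ 19 (mod 31)
19 + 6 = 25
25 · 24 = 600 ≡ 11 (mod 31)
11 · 30 = 330 ≡ 20 (mod 31)
20 + 14 = 34 ≡ 3 (mod 31)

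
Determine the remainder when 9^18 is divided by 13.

1

9^1 ≡ 9 (mod 13)
9^2 ≡ 9^2 = 81 ≡ 3 (mod 13)
9^4 ≡ 3^2 = 9 (mod 13)
9^8 ≡ 9^2 = 81 ≡ 3 (mod 13)
9^16 ≡ 3^2 = 9 (mod 13)
9^18 = 9^16 · 9^2 ≡ 9 · 3 (mod 13).
9 · 3 = 27 ≡ 1 (mod 13).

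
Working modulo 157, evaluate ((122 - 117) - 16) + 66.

55

122 - 117 = 5
5 - 16 = -11 ≡ 146 (mod 157)
146 + 66 = 212 ≡ 55 (mod 157)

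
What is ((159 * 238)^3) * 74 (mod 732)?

159 * 238 = 37842 ≡ 510 (mod 732)
(510)^3 ≡ 156 (mod 732)
156 * 74 = 11544 ≡ 564 (mod 732)

564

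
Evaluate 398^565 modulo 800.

768

398^1 ≡ 398 (mod 800)
398^2 ≡ 398^2 = 158404 ≡ 4 (mod 800)
398^4 ≡ 4^2 = 16 (mod 800)
398^8 ≡ 16^2 = 256 (mod 800)
398^16 ≡ 256^2 = 65536 ≡ 736 (mod 800)
398^32 ≡ 736^2 = 541696 ≡ 96 (mod 800)
398^64 ≡ 96^2 = 9216 ≡ 416 (mod 800)
398^128 ≡ 416^2 = 173056 ≡ 256 (mod 800)
398^256 ≡ 256^2 = 65536 ≡ 736 (mod 800)
398^512 ≡ 736^2 = 541696 ≡ 96 (mod 800)
398^565 = 398^512 * 398^32 * 398^16 * 398^4 * 398^1 ≡ 96 * 96 * 736 * 16 * 398 (mod 800).
Accumulate the product:
96 * 96 = 9216 ≡ 416
416 * 736 = 306176 ≡ 576
576 * 16 = 9216 ≡ 416
416 * 398 = 165568 ≡ 768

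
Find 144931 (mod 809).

120

144931 = 179*809 + 120, so 144931 ≡ 120 (mod 809).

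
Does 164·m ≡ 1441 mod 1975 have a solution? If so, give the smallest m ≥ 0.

69

gcd(164, 1975) = 1, so a unique solution mod 1975 exists.
164⁻¹ ≡ 1409 (mod 1975).
m ≡ 1409·1441 ≡ 69 (mod 1975).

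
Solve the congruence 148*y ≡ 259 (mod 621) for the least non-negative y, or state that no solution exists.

gcd(148, 621) = 1, so a unique solution mod 621 exists.
148⁻¹ ≡ 214 (mod 621).
y ≡ 214*259 ≡ 157 (mod 621).

157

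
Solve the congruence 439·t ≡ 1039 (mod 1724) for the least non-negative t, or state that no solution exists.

1369

gcd(439, 1724) = 1, so a unique solution mod 1724 exists.
439⁻¹ ≡ 1347 (mod 1724).
t ≡ 1347·1039 ≡ 1369 (mod 1724).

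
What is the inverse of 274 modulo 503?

Run the extended Euclidean algorithm:
503 = 1*274 + 229
274 = 1*229 + 45
229 = 5*45 + 4
45 = 11*4 + 1
4 = 4*1 + 0
gcd(274, 503) = 1, so the inverse exists.
Back-substitute for 1:
1 = 1*45 − 11*4
  = −11*229 + 56*45
  = 56*274 − 67*229
  = −67*503 + 123*274
So 274⁻¹ ≡ 123 (mod 503).

123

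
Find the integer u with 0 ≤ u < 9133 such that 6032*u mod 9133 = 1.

By the extended Euclidean algorithm:
9133 = 1*6032 + 3101
6032 = 1*3101 + 2931
3101 = 1*2931 + 170
2931 = 17*170 + 41
170 = 4*41 + 6
41 = 6*6 + 5
6 = 1*5 + 1
5 = 5*1 + 0
gcd(6032, 9133) = 1, so the inverse exists.
Bézout: 1 = 1029*9133 − 1558*6032.
So 6032⁻¹ ≡ −1558 ≡ 7575 (mod 9133).

7575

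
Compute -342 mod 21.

15

-342 = -17·21 + 15, so -342 ≡ 15 (mod 21).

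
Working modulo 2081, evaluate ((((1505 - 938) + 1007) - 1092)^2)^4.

66

1505 - 938 = 567
567 + 1007 = 1574
1574 - 1092 = 482
(482)^2 ≡ 1333 (mod 2081)
(1333)^4 ≡ 66 (mod 2081)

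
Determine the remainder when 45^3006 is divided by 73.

By square-and-multiply:
3006 in binary is 101110111110, i.e. 3006 = 2048 + 512 + 256 + 128 + 32 + 16 + 8 + 4 + 2.
45^1 ≡ 45 (mod 73)
45^2 ≡ 45^2 = 2025 ≡ 54 (mod 73)
45^4 ≡ 54^2 = 2916 ≡ 69 (mod 73)
45^8 ≡ 69^2 = 4761 ≡ 16 (mod 73)
45^16 ≡ 16^2 = 256 ≡ 37 (mod 73)
45^32 ≡ 37^2 = 1369 ≡ 55 (mod 73)
45^64 ≡ 55^2 = 3025 ≡ 32 (mod 73)
45^128 ≡ 32^2 = 1024 ≡ 2 (mod 73)
45^256 ≡ 2^2 = 4 (mod 73)
45^512 ≡ 4^2 = 16 (mod 73)
45^1024 ≡ 16^2 = 256 ≡ 37 (mod 73)
45^2048 ≡ 37^2 = 1369 ≡ 55 (mod 73)
45^3006 = 45^2048 × 45^512 × 45^256 × 45^128 × 45^32 × 45^16 × 45^8 × 45^4 × 45^2 ≡ 55 × 16 × 4 × 2 × 55 × 37 × 16 × 69 × 54 (mod 73).
Accumulate the product:
55 × 16 = 880 ≡ 4
4 × 4 = 16
16 × 2 = 32
32 × 55 = 1760 ≡ 8
8 × 37 = 296 ≡ 4
4 × 16 = 64
64 × 69 = 4416 ≡ 36
36 × 54 = 1944 ≡ 46

46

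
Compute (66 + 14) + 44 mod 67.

66 + 14 = 80 ≡ 13 (mod 67)
13 + 44 = 57

57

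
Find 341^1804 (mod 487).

1804 in binary is 11100001100, i.e. 1804 = 1024 + 512 + 256 + 8 + 4.
341^1 ≡ 341 (mod 487)
341^2 ≡ 341^2 = 116281 ≡ 375 (mod 487)
341^4 ≡ 375^2 = 140625 ≡ 369 (mod 487)
341^8 ≡ 369^2 = 136161 ≡ 288 (mod 487)
341^16 ≡ 288^2 = 82944 ≡ 154 (mod 487)
341^32 ≡ 154^2 = 23716 ≡ 340 (mod 487)
341^64 ≡ 340^2 = 115600 ≡ 181 (mod 487)
341^128 ≡ 181^2 = 32761 ≡ 132 (mod 487)
341^256 ≡ 132^2 = 17424 ≡ 379 (mod 487)
341^512 ≡ 379^2 = 143641 ≡ 463 (mod 487)
341^1024 ≡ 463^2 = 214369 ≡ 89 (mod 487)
341^1804 = 341^1024 · 341^512 · 341^256 · 341^8 · 341^4 ≡ 89 · 463 · 379 · 288 · 369 (mod 487).
Accumulate the product:
89 · 463 = 41207 ≡ 299
299 · 379 = 113321 ≡ 337
337 · 288 = 97056 ≡ 143
143 · 369 = 52767 ≡ 171

171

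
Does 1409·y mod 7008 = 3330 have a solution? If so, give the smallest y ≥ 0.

gcd(1409, 7008) = 1, so a unique solution mod 7008 exists.
1409⁻¹ ≡ 2273 (mod 7008).
y ≡ 2273·3330 ≡ 450 (mod 7008).

450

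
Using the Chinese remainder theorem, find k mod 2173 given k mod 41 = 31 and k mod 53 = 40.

1630

41⁻¹ mod 53: 41·22 ≡ 1 (mod 53), so 41⁻¹ ≡ 22.
k = 31 + 41·((40 − 31)·22 mod 53) = 31 + 41·39 = 1630.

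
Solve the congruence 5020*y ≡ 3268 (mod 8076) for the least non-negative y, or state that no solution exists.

28

gcd(5020, 8076) = 4, and 4 | 3268, so solutions exist.
Divide through by 4: 1255*y ≡ 817 (mod 2019).
1255⁻¹ ≡ 991 (mod 2019).
y ≡ 991*817 ≡ 28 (mod 2019).
The smallest non-negative solution is y = 28.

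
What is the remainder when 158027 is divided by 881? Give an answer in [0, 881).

158027 = 179·881 + 328, so 158027 ≡ 328 (mod 881).

328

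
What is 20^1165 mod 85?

Using repeated squaring:
20^1 ≡ 20 (mod 85)
20^2 ≡ 20^2 = 400 ≡ 60 (mod 85)
20^4 ≡ 60^2 = 3600 ≡ 30 (mod 85)
20^8 ≡ 30^2 = 900 ≡ 50 (mod 85)
20^16 ≡ 50^2 = 2500 ≡ 35 (mod 85)
20^32 ≡ 35^2 = 1225 ≡ 35 (mod 85)
20^64 ≡ 35^2 = 1225 ≡ 35 (mod 85)
20^128 ≡ 35^2 = 1225 ≡ 35 (mod 85)
20^256 ≡ 35^2 = 1225 ≡ 35 (mod 85)
20^512 ≡ 35^2 = 1225 ≡ 35 (mod 85)
20^1024 ≡ 35^2 = 1225 ≡ 35 (mod 85)
20^1165 = 20^1024 * 20^128 * 20^8 * 20^4 * 20^1 ≡ 35 * 35 * 50 * 30 * 20 (mod 85).
Accumulate the product:
35 * 35 = 1225 ≡ 35
35 * 50 = 1750 ≡ 50
50 * 30 = 1500 ≡ 55
55 * 20 = 1100 ≡ 80

80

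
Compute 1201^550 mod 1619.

466

By square-and-multiply:
550 in binary is 1000100110, i.e. 550 = 512 + 32 + 4 + 2.
1201^1 ≡ 1201 (mod 1619)
1201^2 ≡ 1201^2 = 1442401 ≡ 1491 (mod 1619)
1201^4 ≡ 1491^2 = 2223081 ≡ 194 (mod 1619)
1201^8 ≡ 194^2 = 37636 ≡ 399 (mod 1619)
1201^16 ≡ 399^2 = 159201 ≡ 539 (mod 1619)
1201^32 ≡ 539^2 = 290521 ≡ 720 (mod 1619)
1201^64 ≡ 720^2 = 518400 ≡ 320 (mod 1619)
1201^128 ≡ 320^2 = 102400 ≡ 403 (mod 1619)
1201^256 ≡ 403^2 = 162409 ≡ 509 (mod 1619)
1201^512 ≡ 509^2 = 259081 ≡ 41 (mod 1619)
1201^550 = 1201^512 · 1201^32 · 1201^4 · 1201^2 ≡ 41 · 720 · 194 · 1491 (mod 1619).
Accumulate the product:
41 · 720 = 29520 ≡ 378
378 · 194 = 73332 ≡ 477
477 · 1491 = 711207 ≡ 466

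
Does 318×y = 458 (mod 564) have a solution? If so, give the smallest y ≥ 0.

gcd(318, 564) = 6, and 6 does not divide 458.
So the congruence has no solution.

no solution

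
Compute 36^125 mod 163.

65

Compute successive squares:
125 in binary is 1111101, i.e. 125 = 64 + 32 + 16 + 8 + 4 + 1.
36^1 ≡ 36 (mod 163)
36^2 ≡ 36^2 = 1296 ≡ 155 (mod 163)
36^4 ≡ 155^2 = 24025 ≡ 64 (mod 163)
36^8 ≡ 64^2 = 4096 ≡ 21 (mod 163)
36^16 ≡ 21^2 = 441 ≡ 115 (mod 163)
36^32 ≡ 115^2 = 13225 ≡ 22 (mod 163)
36^64 ≡ 22^2 = 484 ≡ 158 (mod 163)
36^125 = 36^64 × 36^32 × 36^16 × 36^8 × 36^4 × 36^1 ≡ 158 × 22 × 115 × 21 × 64 × 36 (mod 163).
Accumulate the product:
158 × 22 = 3476 ≡ 53
53 × 115 = 6095 ≡ 64
64 × 21 = 1344 ≡ 40
40 × 64 = 2560 ≡ 115
115 × 36 = 4140 ≡ 65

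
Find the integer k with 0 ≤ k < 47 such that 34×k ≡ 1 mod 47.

By the extended Euclidean algorithm:
47 = 1*34 + 13
34 = 2*13 + 8
13 = 1*8 + 5
8 = 1*5 + 3
5 = 1*3 + 2
3 = 1*2 + 1
2 = 2*1 + 0
gcd(34, 47) = 1, so the inverse exists.
Bézout: 1 = −13*47 + 18*34.
So 34⁻¹ ≡ 18 (mod 47).

18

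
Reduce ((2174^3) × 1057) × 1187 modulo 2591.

222

(2174)^3 ≡ 13 (mod 2591)
13 × 1057 = 13741 ≡ 786 (mod 2591)
786 × 1187 = 932982 ≡ 222 (mod 2591)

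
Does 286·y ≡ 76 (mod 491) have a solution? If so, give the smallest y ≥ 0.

14

gcd(286, 491) = 1, so a unique solution mod 491 exists.
286⁻¹ ≡ 194 (mod 491).
y ≡ 194·76 ≡ 14 (mod 491).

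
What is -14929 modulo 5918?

-14929 = -3*5918 + 2825, so -14929 ≡ 2825 (mod 5918).

2825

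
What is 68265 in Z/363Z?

21

68265 = 188×363 + 21, so 68265 ≡ 21 (mod 363).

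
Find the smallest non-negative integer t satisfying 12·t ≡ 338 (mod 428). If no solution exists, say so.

gcd(12, 428) = 4, and 4 does not divide 338.
So the congruence has no solution.

no solution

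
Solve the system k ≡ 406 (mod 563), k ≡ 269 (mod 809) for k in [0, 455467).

9977

563⁻¹ mod 809: 563×490 ≡ 1 (mod 809), so 563⁻¹ ≡ 490.
k = 406 + 563×((269 − 406)×490 mod 809) = 406 + 563×17 = 9977.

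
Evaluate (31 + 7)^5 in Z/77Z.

12

31 + 7 = 38
(38)^5 ≡ 12 (mod 77)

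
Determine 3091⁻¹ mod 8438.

8438 = 2×3091 + 2256
3091 = 1×2256 + 835
2256 = 2×835 + 586
835 = 1×586 + 249
586 = 2×249 + 88
249 = 2×88 + 73
88 = 1×73 + 15
73 = 4×15 + 13
15 = 1×13 + 2
13 = 6×2 + 1
2 = 2×1 + 0
gcd(3091, 8438) = 1, so the inverse exists.
Bézout: 1 = −1440×8438 + 3931×3091.
So 3091⁻¹ ≡ 3931 (mod 8438).

3931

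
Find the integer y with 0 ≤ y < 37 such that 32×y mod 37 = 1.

22

37 = 1×32 + 5
32 = 6×5 + 2
5 = 2×2 + 1
2 = 2×1 + 0
gcd(32, 37) = 1, so the inverse exists.
Bézout: 1 = 13×37 − 15×32.
So 32⁻¹ ≡ −15 ≡ 22 (mod 37).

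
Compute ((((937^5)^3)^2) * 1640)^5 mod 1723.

1618

(937)^5 ≡ 1649 (mod 1723)
(1649)^3 ≡ 1404 (mod 1723)
(1404)^2 ≡ 104 (mod 1723)
104 * 1640 = 170560 ≡ 1706 (mod 1723)
(1706)^5 ≡ 1618 (mod 1723)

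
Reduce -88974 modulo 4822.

-88974 = -19*4822 + 2644, so -88974 ≡ 2644 (mod 4822).

2644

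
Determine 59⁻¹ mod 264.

179

Run the extended Euclidean algorithm:
264 = 4×59 + 28
59 = 2×28 + 3
28 = 9×3 + 1
3 = 3×1 + 0
gcd(59, 264) = 1, so the inverse exists.
Bézout: 1 = 19×264 − 85×59.
So 59⁻¹ ≡ −85 ≡ 179 (mod 264).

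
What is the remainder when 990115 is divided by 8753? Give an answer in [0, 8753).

990115 = 113×8753 + 1026, so 990115 ≡ 1026 (mod 8753).

1026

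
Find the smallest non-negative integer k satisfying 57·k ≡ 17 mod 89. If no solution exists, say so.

gcd(57, 89) = 1, so a unique solution mod 89 exists.
57⁻¹ ≡ 25 (mod 89).
k ≡ 25·17 ≡ 69 (mod 89).

69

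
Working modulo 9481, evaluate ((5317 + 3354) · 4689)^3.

5317 + 3354 = 8671
8671 · 4689 = 40658319 ≡ 3791 (mod 9481)
(3791)^3 ≡ 2121 (mod 9481)

2121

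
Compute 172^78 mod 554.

538

Compute successive squares:
78 in binary is 1001110, i.e. 78 = 64 + 8 + 4 + 2.
172^1 ≡ 172 (mod 554)
172^2 ≡ 172^2 = 29584 ≡ 222 (mod 554)
172^4 ≡ 222^2 = 49284 ≡ 532 (mod 554)
172^8 ≡ 532^2 = 283024 ≡ 484 (mod 554)
172^16 ≡ 484^2 = 234256 ≡ 468 (mod 554)
172^32 ≡ 468^2 = 219024 ≡ 194 (mod 554)
172^64 ≡ 194^2 = 37636 ≡ 518 (mod 554)
172^78 = 172^64 * 172^8 * 172^4 * 172^2 ≡ 518 * 484 * 532 * 222 (mod 554).
Accumulate the product:
518 * 484 = 250712 ≡ 304
304 * 532 = 161728 ≡ 514
514 * 222 = 114108 ≡ 538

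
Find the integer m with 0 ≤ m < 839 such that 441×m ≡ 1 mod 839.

761

By the extended Euclidean algorithm:
839 = 1×441 + 398
441 = 1×398 + 43
398 = 9×43 + 11
43 = 3×11 + 10
11 = 1×10 + 1
10 = 10×1 + 0
gcd(441, 839) = 1, so the inverse exists.
Bézout: 1 = 41×839 − 78×441.
So 441⁻¹ ≡ −78 ≡ 761 (mod 839).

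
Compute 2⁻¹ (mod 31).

16

31 = 15×2 + 1
2 = 2×1 + 0
gcd(2, 31) = 1, so the inverse exists.
Bézout: 1 = 1×31 − 15×2.
So 2⁻¹ ≡ −15 ≡ 16 (mod 31).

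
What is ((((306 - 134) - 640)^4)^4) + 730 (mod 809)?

306 - 134 = 172
172 - 640 = -468 ≡ 341 (mod 809)
(341)^4 ≡ 112 (mod 809)
(112)^4 ≡ 627 (mod 809)
627 + 730 = 1357 ≡ 548 (mod 809)

548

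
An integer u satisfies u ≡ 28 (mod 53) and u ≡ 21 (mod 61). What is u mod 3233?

53⁻¹ mod 61: 53*38 ≡ 1 (mod 61), so 53⁻¹ ≡ 38.
u = 28 + 53*((21 − 28)*38 mod 61) = 28 + 53*39 = 2095.

2095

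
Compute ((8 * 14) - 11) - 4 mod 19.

8 * 14 = 112 ≡ 17 (mod 19)
17 - 11 = 6
6 - 4 = 2

2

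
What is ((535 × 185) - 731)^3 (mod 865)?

304

535 × 185 = 98975 ≡ 365 (mod 865)
365 - 731 = -366 ≡ 499 (mod 865)
(499)^3 ≡ 304 (mod 865)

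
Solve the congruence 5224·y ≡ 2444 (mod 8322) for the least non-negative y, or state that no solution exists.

3674

gcd(5224, 8322) = 2, and 2 | 2444, so solutions exist.
Divide through by 2: 2612·y ≡ 1222 (mod 4161).
2612⁻¹ ≡ 2012 (mod 4161).
y ≡ 2012·1222 ≡ 3674 (mod 4161).
The smallest non-negative solution is y = 3674.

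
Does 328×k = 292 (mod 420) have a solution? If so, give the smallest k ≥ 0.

gcd(328, 420) = 4, and 4 | 292, so solutions exist.
Divide through by 4: 82×k = 73 (mod 105).
82⁻¹ ≡ 73 (mod 105).
k ≡ 73×73 ≡ 79 (mod 105).
The smallest non-negative solution is k = 79.

79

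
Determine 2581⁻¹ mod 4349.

Apply the Euclidean algorithm and back-substitute:
4349 = 1*2581 + 1768
2581 = 1*1768 + 813
1768 = 2*813 + 142
813 = 5*142 + 103
142 = 1*103 + 39
103 = 2*39 + 25
39 = 1*25 + 14
25 = 1*14 + 11
14 = 1*11 + 3
11 = 3*3 + 2
3 = 1*2 + 1
2 = 2*1 + 0
gcd(2581, 4349) = 1, so the inverse exists.
Bézout: 1 = 927*4349 − 1562*2581.
So 2581⁻¹ ≡ −1562 ≡ 2787 (mod 4349).

2787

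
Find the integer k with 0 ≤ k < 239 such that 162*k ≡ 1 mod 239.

90

Apply the Euclidean algorithm and back-substitute:
239 = 1*162 + 77
162 = 2*77 + 8
77 = 9*8 + 5
8 = 1*5 + 3
5 = 1*3 + 2
3 = 1*2 + 1
2 = 2*1 + 0
gcd(162, 239) = 1, so the inverse exists.
Back-substitute for 1:
1 = 1*3 − 1*2
  = −1*5 + 2*3
  = 2*8 − 3*5
  = −3*77 + 29*8
  = 29*162 − 61*77
  = −61*239 + 90*162
So 162⁻¹ ≡ 90 (mod 239).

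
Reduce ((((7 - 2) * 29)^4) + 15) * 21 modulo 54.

7 - 2 = 5
5 * 29 = 145 ≡ 37 (mod 54)
(37)^4 ≡ 37 (mod 54)
37 + 15 = 52
52 * 21 = 1092 ≡ 12 (mod 54)

12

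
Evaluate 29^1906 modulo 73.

48

29^1 ≡ 29 (mod 73)
29^2 ≡ 29^2 = 841 ≡ 38 (mod 73)
29^4 ≡ 38^2 = 1444 ≡ 57 (mod 73)
29^8 ≡ 57^2 = 3249 ≡ 37 (mod 73)
29^16 ≡ 37^2 = 1369 ≡ 55 (mod 73)
29^32 ≡ 55^2 = 3025 ≡ 32 (mod 73)
29^64 ≡ 32^2 = 1024 ≡ 2 (mod 73)
29^128 ≡ 2^2 = 4 (mod 73)
29^256 ≡ 4^2 = 16 (mod 73)
29^512 ≡ 16^2 = 256 ≡ 37 (mod 73)
29^1024 ≡ 37^2 = 1369 ≡ 55 (mod 73)
29^1906 = 29^1024 · 29^512 · 29^256 · 29^64 · 29^32 · 29^16 · 29^2 ≡ 55 · 37 · 16 · 2 · 32 · 55 · 38 (mod 73).
Accumulate the product:
55 · 37 = 2035 ≡ 64
64 · 16 = 1024 ≡ 2
2 · 2 = 4
4 · 32 = 128 ≡ 55
55 · 55 = 3025 ≡ 32
32 · 38 = 1216 ≡ 48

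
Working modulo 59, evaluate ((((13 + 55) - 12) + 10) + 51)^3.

13 + 55 = 68 ≡ 9 (mod 59)
9 - 12 = -3 ≡ 56 (mod 59)
56 + 10 = 66 ≡ 7 (mod 59)
7 + 51 = 58
(58)^3 ≡ 58 (mod 59)

58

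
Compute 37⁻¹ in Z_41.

Run the extended Euclidean algorithm:
41 = 1×37 + 4
37 = 9×4 + 1
4 = 4×1 + 0
gcd(37, 41) = 1, so the inverse exists.
Back-substitute for 1:
1 = 1×37 − 9×4
  = −9×41 + 10×37
So 37⁻¹ ≡ 10 (mod 41).

10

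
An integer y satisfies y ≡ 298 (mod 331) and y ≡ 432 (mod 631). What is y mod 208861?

9897

331⁻¹ mod 631: 331·570 ≡ 1 (mod 631), so 331⁻¹ ≡ 570.
y = 298 + 331·((432 − 298)·570 mod 631) = 298 + 331·29 = 9897.
Check: 9897 mod 331 = 298, 9897 mod 631 = 432. ✓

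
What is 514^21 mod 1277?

998

21 in binary is 10101, i.e. 21 = 16 + 4 + 1.
514^1 ≡ 514 (mod 1277)
514^2 ≡ 514^2 = 264196 ≡ 1134 (mod 1277)
514^4 ≡ 1134^2 = 1285956 ≡ 17 (mod 1277)
514^8 ≡ 17^2 = 289 (mod 1277)
514^16 ≡ 289^2 = 83521 ≡ 516 (mod 1277)
514^21 = 514^16 × 514^4 × 514^1 ≡ 516 × 17 × 514 (mod 1277).
Accumulate the product:
516 × 17 = 8772 ≡ 1110
1110 × 514 = 570540 ≡ 998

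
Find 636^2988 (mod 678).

Using repeated squaring:
2988 in binary is 101110101100, i.e. 2988 = 2048 + 512 + 256 + 128 + 32 + 8 + 4.
636^1 ≡ 636 (mod 678)
636^2 ≡ 636^2 = 404496 ≡ 408 (mod 678)
636^4 ≡ 408^2 = 166464 ≡ 354 (mod 678)
636^8 ≡ 354^2 = 125316 ≡ 564 (mod 678)
636^16 ≡ 564^2 = 318096 ≡ 114 (mod 678)
636^32 ≡ 114^2 = 12996 ≡ 114 (mod 678)
636^64 ≡ 114^2 = 12996 ≡ 114 (mod 678)
636^128 ≡ 114^2 = 12996 ≡ 114 (mod 678)
636^256 ≡ 114^2 = 12996 ≡ 114 (mod 678)
636^512 ≡ 114^2 = 12996 ≡ 114 (mod 678)
636^1024 ≡ 114^2 = 12996 ≡ 114 (mod 678)
636^2048 ≡ 114^2 = 12996 ≡ 114 (mod 678)
636^2988 = 636^2048 * 636^512 * 636^256 * 636^128 * 636^32 * 636^8 * 636^4 ≡ 114 * 114 * 114 * 114 * 114 * 564 * 354 (mod 678).
Accumulate the product:
114 * 114 = 12996 ≡ 114
114 * 114 = 12996 ≡ 114
114 * 114 = 12996 ≡ 114
114 * 114 = 12996 ≡ 114
114 * 564 = 64296 ≡ 564
564 * 354 = 199656 ≡ 324

324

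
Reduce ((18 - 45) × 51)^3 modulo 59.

24

18 - 45 = -27 ≡ 32 (mod 59)
32 × 51 = 1632 ≡ 39 (mod 59)
(39)^3 ≡ 24 (mod 59)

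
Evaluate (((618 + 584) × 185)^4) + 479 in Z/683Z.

618 + 584 = 1202 ≡ 519 (mod 683)
519 × 185 = 96015 ≡ 395 (mod 683)
(395)^4 ≡ 445 (mod 683)
445 + 479 = 924 ≡ 241 (mod 683)

241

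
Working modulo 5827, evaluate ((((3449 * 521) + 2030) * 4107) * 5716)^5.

3449 * 521 = 1796929 ≡ 2213 (mod 5827)
2213 + 2030 = 4243
4243 * 4107 = 17426001 ≡ 3271 (mod 5827)
3271 * 5716 = 18697036 ≡ 4020 (mod 5827)
(4020)^5 ≡ 1356 (mod 5827)

1356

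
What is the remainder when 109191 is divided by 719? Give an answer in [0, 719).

622

109191 = 151·719 + 622, so 109191 ≡ 622 (mod 719).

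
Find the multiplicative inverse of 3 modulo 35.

By the extended Euclidean algorithm:
35 = 11*3 + 2
3 = 1*2 + 1
2 = 2*1 + 0
gcd(3, 35) = 1, so the inverse exists.
Back-substitute for 1:
1 = 1*3 − 1*2
  = −1*35 + 12*3
So 3⁻¹ ≡ 12 (mod 35).

12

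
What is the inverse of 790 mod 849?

259

Run the extended Euclidean algorithm:
849 = 1·790 + 59
790 = 13·59 + 23
59 = 2·23 + 13
23 = 1·13 + 10
13 = 1·10 + 3
10 = 3·3 + 1
3 = 3·1 + 0
gcd(790, 849) = 1, so the inverse exists.
Bézout: 1 = −241·849 + 259·790.
So 790⁻¹ ≡ 259 (mod 849).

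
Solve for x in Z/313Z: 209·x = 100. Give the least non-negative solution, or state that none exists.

300

gcd(209, 313) = 1, so a unique solution mod 313 exists.
209⁻¹ ≡ 3 (mod 313).
x ≡ 3·100 ≡ 300 (mod 313).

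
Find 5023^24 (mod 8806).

6189

24 in binary is 11000, i.e. 24 = 16 + 8.
5023^1 ≡ 5023 (mod 8806)
5023^2 ≡ 5023^2 = 25230529 ≡ 1339 (mod 8806)
5023^4 ≡ 1339^2 = 1792921 ≡ 5303 (mod 8806)
5023^8 ≡ 5303^2 = 28121809 ≡ 4251 (mod 8806)
5023^16 ≡ 4251^2 = 18071001 ≡ 1089 (mod 8806)
5023^24 = 5023^16 · 5023^8 ≡ 1089 · 4251 (mod 8806).
1089 · 4251 = 4629339 ≡ 6189 (mod 8806).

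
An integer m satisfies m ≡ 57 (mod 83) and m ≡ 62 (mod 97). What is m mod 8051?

5203

83⁻¹ mod 97: 83×90 ≡ 1 (mod 97), so 83⁻¹ ≡ 90.
m = 57 + 83×((62 − 57)×90 mod 97) = 57 + 83×62 = 5203.
Check: 5203 mod 83 = 57, 5203 mod 97 = 62. ✓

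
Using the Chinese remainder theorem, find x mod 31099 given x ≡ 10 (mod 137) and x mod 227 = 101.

7819

137⁻¹ mod 227: 137*58 ≡ 1 (mod 227), so 137⁻¹ ≡ 58.
x = 10 + 137*((101 − 10)*58 mod 227) = 10 + 137*57 = 7819.
Check: 7819 mod 137 = 10, 7819 mod 227 = 101. ✓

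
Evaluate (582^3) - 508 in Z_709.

(582)^3 ≡ 627 (mod 709)
627 - 508 = 119

119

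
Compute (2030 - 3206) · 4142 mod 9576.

2030 - 3206 = -1176 ≡ 8400 (mod 9576)
8400 · 4142 = 34792800 ≡ 3192 (mod 9576)

3192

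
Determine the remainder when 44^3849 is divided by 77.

22

Compute successive squares:
3849 in binary is 111100001001, i.e. 3849 = 2048 + 1024 + 512 + 256 + 8 + 1.
44^1 ≡ 44 (mod 77)
44^2 ≡ 44^2 = 1936 ≡ 11 (mod 77)
44^4 ≡ 11^2 = 121 ≡ 44 (mod 77)
44^8 ≡ 44^2 = 1936 ≡ 11 (mod 77)
44^16 ≡ 11^2 = 121 ≡ 44 (mod 77)
44^32 ≡ 44^2 = 1936 ≡ 11 (mod 77)
44^64 ≡ 11^2 = 121 ≡ 44 (mod 77)
44^128 ≡ 44^2 = 1936 ≡ 11 (mod 77)
44^256 ≡ 11^2 = 121 ≡ 44 (mod 77)
44^512 ≡ 44^2 = 1936 ≡ 11 (mod 77)
44^1024 ≡ 11^2 = 121 ≡ 44 (mod 77)
44^2048 ≡ 44^2 = 1936 ≡ 11 (mod 77)
44^3849 = 44^2048 * 44^1024 * 44^512 * 44^256 * 44^8 * 44^1 ≡ 11 * 44 * 11 * 44 * 11 * 44 (mod 77).
Accumulate the product:
11 * 44 = 484 ≡ 22
22 * 11 = 242 ≡ 11
11 * 44 = 484 ≡ 22
22 * 11 = 242 ≡ 11
11 * 44 = 484 ≡ 22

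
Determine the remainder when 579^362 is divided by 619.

362 in binary is 101101010, i.e. 362 = 256 + 64 + 32 + 8 + 2.
579^1 ≡ 579 (mod 619)
579^2 ≡ 579^2 = 335241 ≡ 362 (mod 619)
579^4 ≡ 362^2 = 131044 ≡ 435 (mod 619)
579^8 ≡ 435^2 = 189225 ≡ 430 (mod 619)
579^16 ≡ 430^2 = 184900 ≡ 438 (mod 619)
579^32 ≡ 438^2 = 191844 ≡ 573 (mod 619)
579^64 ≡ 573^2 = 328329 ≡ 259 (mod 619)
579^128 ≡ 259^2 = 67081 ≡ 229 (mod 619)
579^256 ≡ 229^2 = 52441 ≡ 445 (mod 619)
579^362 = 579^256 × 579^64 × 579^32 × 579^8 × 579^2 ≡ 445 × 259 × 573 × 430 × 362 (mod 619).
Accumulate the product:
445 × 259 = 115255 ≡ 121
121 × 573 = 69333 ≡ 5
5 × 430 = 2150 ≡ 293
293 × 362 = 106066 ≡ 217

217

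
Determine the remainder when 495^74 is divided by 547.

131

Using repeated squaring:
495^1 ≡ 495 (mod 547)
495^2 ≡ 495^2 = 245025 ≡ 516 (mod 547)
495^4 ≡ 516^2 = 266256 ≡ 414 (mod 547)
495^8 ≡ 414^2 = 171396 ≡ 185 (mod 547)
495^16 ≡ 185^2 = 34225 ≡ 311 (mod 547)
495^32 ≡ 311^2 = 96721 ≡ 449 (mod 547)
495^64 ≡ 449^2 = 201601 ≡ 305 (mod 547)
495^74 = 495^64 × 495^8 × 495^2 ≡ 305 × 185 × 516 (mod 547).
Accumulate the product:
305 × 185 = 56425 ≡ 84
84 × 516 = 43344 ≡ 131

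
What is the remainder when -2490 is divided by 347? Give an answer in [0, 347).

286

-2490 = -8×347 + 286, so -2490 ≡ 286 (mod 347).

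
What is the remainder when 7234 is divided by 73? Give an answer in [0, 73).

7

7234 = 99×73 + 7, so 7234 ≡ 7 (mod 73).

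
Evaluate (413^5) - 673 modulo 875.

(413)^5 ≡ 168 (mod 875)
168 - 673 = -505 ≡ 370 (mod 875)

370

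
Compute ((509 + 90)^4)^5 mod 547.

209

509 + 90 = 599 ≡ 52 (mod 547)
(52)^4 ≡ 414 (mod 547)
(414)^5 ≡ 209 (mod 547)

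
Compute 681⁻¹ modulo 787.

245

Run the extended Euclidean algorithm:
787 = 1*681 + 106
681 = 6*106 + 45
106 = 2*45 + 16
45 = 2*16 + 13
16 = 1*13 + 3
13 = 4*3 + 1
3 = 3*1 + 0
gcd(681, 787) = 1, so the inverse exists.
Back-substitute for 1:
1 = 1*13 − 4*3
  = −4*16 + 5*13
  = 5*45 − 14*16
  = −14*106 + 33*45
  = 33*681 − 212*106
  = −212*787 + 245*681
So 681⁻¹ ≡ 245 (mod 787).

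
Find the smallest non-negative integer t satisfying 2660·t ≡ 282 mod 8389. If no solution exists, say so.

3854

gcd(2660, 8389) = 1, so a unique solution mod 8389 exists.
2660⁻¹ ≡ 2810 (mod 8389).
t ≡ 2810·282 ≡ 3854 (mod 8389).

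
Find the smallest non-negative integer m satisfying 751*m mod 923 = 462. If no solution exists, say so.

652

gcd(751, 923) = 1, so a unique solution mod 923 exists.
751⁻¹ ≡ 381 (mod 923).
m ≡ 381*462 ≡ 652 (mod 923).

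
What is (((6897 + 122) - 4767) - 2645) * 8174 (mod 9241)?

3486

6897 + 122 = 7019
7019 - 4767 = 2252
2252 - 2645 = -393 ≡ 8848 (mod 9241)
8848 * 8174 = 72323552 ≡ 3486 (mod 9241)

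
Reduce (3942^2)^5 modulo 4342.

(3942)^2 ≡ 3688 (mod 4342)
(3688)^5 ≡ 1420 (mod 4342)

1420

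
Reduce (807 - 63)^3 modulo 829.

807 - 63 = 744
(744)^3 ≡ 164 (mod 829)

164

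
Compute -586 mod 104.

-586 = -6*104 + 38, so -586 ≡ 38 (mod 104).

38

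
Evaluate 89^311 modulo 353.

Using repeated squaring:
311 in binary is 100110111, i.e. 311 = 256 + 32 + 16 + 4 + 2 + 1.
89^1 ≡ 89 (mod 353)
89^2 ≡ 89^2 = 7921 ≡ 155 (mod 353)
89^4 ≡ 155^2 = 24025 ≡ 21 (mod 353)
89^8 ≡ 21^2 = 441 ≡ 88 (mod 353)
89^16 ≡ 88^2 = 7744 ≡ 331 (mod 353)
89^32 ≡ 331^2 = 109561 ≡ 131 (mod 353)
89^64 ≡ 131^2 = 17161 ≡ 217 (mod 353)
89^128 ≡ 217^2 = 47089 ≡ 140 (mod 353)
89^256 ≡ 140^2 = 19600 ≡ 185 (mod 353)
89^311 = 89^256 * 89^32 * 89^16 * 89^4 * 89^2 * 89^1 ≡ 185 * 131 * 331 * 21 * 155 * 89 (mod 353).
Accumulate the product:
185 * 131 = 24235 ≡ 231
231 * 331 = 76461 ≡ 213
213 * 21 = 4473 ≡ 237
237 * 155 = 36735 ≡ 23
23 * 89 = 2047 ≡ 282

282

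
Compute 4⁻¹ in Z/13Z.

By the extended Euclidean algorithm:
13 = 3·4 + 1
4 = 4·1 + 0
gcd(4, 13) = 1, so the inverse exists.
Bézout: 1 = 1·13 − 3·4.
So 4⁻¹ ≡ −3 ≡ 10 (mod 13).

10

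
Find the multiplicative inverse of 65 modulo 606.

317

Run the extended Euclidean algorithm:
606 = 9*65 + 21
65 = 3*21 + 2
21 = 10*2 + 1
2 = 2*1 + 0
gcd(65, 606) = 1, so the inverse exists.
Bézout: 1 = 31*606 − 289*65.
So 65⁻¹ ≡ −289 ≡ 317 (mod 606).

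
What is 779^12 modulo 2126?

Compute successive squares:
779^1 ≡ 779 (mod 2126)
779^2 ≡ 779^2 = 606841 ≡ 931 (mod 2126)
779^4 ≡ 931^2 = 866761 ≡ 1479 (mod 2126)
779^8 ≡ 1479^2 = 2187441 ≡ 1913 (mod 2126)
779^12 = 779^8 · 779^4 ≡ 1913 · 1479 (mod 2126).
1913 · 1479 = 2829327 ≡ 1747 (mod 2126).

1747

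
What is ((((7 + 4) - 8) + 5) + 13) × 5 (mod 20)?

5

7 + 4 = 11
11 - 8 = 3
3 + 5 = 8
8 + 13 = 21 ≡ 1 (mod 20)
1 × 5 = 5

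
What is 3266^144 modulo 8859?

144 in binary is 10010000, i.e. 144 = 128 + 16.
3266^1 ≡ 3266 (mod 8859)
3266^2 ≡ 3266^2 = 10666756 ≡ 520 (mod 8859)
3266^4 ≡ 520^2 = 270400 ≡ 4630 (mod 8859)
3266^8 ≡ 4630^2 = 21436900 ≡ 6979 (mod 8859)
3266^16 ≡ 6979^2 = 48706441 ≡ 8518 (mod 8859)
3266^32 ≡ 8518^2 = 72556324 ≡ 1114 (mod 8859)
3266^64 ≡ 1114^2 = 1240996 ≡ 736 (mod 8859)
3266^128 ≡ 736^2 = 541696 ≡ 1297 (mod 8859)
3266^144 = 3266^128 * 3266^16 ≡ 1297 * 8518 (mod 8859).
1297 * 8518 = 11047846 ≡ 673 (mod 8859).

673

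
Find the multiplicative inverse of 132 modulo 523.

523 = 3*132 + 127
132 = 1*127 + 5
127 = 25*5 + 2
5 = 2*2 + 1
2 = 2*1 + 0
gcd(132, 523) = 1, so the inverse exists.
Back-substitute for 1:
1 = 1*5 − 2*2
  = −2*127 + 51*5
  = 51*132 − 53*127
  = −53*523 + 210*132
So 132⁻¹ ≡ 210 (mod 523).

210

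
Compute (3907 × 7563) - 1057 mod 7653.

7004

3907 × 7563 = 29548641 ≡ 408 (mod 7653)
408 - 1057 = -649 ≡ 7004 (mod 7653)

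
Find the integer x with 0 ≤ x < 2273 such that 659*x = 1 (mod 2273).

1866

By the extended Euclidean algorithm:
2273 = 3*659 + 296
659 = 2*296 + 67
296 = 4*67 + 28
67 = 2*28 + 11
28 = 2*11 + 6
11 = 1*6 + 5
6 = 1*5 + 1
5 = 5*1 + 0
gcd(659, 2273) = 1, so the inverse exists.
Bézout: 1 = 118*2273 − 407*659.
So 659⁻¹ ≡ −407 ≡ 1866 (mod 2273).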